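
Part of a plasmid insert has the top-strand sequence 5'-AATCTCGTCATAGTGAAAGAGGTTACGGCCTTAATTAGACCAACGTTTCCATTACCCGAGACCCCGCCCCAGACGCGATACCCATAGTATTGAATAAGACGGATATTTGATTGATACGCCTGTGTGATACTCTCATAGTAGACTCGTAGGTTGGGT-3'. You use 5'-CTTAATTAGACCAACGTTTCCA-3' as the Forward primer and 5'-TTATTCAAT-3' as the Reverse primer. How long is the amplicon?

Forward primer CTTAATTAGACCAACGTTTCCA is found on the top strand at positions 30–51.
Taking the reverse complement of TTATTCAAT gives ATTGAATAA, found at positions 89–97 on the template; the primer anneals here to the top strand with its 3' end pointing upstream.
Amplicon spans positions 30–97: 68 bp.

68 bp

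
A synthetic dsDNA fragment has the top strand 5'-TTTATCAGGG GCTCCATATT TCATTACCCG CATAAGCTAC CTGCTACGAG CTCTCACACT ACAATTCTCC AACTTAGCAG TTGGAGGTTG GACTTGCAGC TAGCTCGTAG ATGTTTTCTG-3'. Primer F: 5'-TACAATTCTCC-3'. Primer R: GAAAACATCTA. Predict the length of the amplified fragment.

The forward primer matches the template at positions 60–70.
The reverse primer's reverse complement is TAGATGTTTTC, which matches the template at positions 108–118.
Amplicon spans positions 60–118: 59 bp.

59 bp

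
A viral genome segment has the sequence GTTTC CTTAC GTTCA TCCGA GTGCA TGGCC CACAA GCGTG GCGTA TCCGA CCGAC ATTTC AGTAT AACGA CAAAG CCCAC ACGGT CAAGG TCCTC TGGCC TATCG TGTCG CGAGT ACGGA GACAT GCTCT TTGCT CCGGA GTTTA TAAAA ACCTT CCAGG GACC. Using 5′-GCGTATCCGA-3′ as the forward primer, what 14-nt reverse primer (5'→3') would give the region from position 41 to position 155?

The product's 3' end on the top strand is position 155.
The reverse primer anneals to the top strand over positions 142–155, i.e. to TTTATAAAAACCTT.
Its sequence written 5'→3' is the reverse complement: AAGGTTTTTATAAA.

5'-AAGGTTTTTATAAA-3'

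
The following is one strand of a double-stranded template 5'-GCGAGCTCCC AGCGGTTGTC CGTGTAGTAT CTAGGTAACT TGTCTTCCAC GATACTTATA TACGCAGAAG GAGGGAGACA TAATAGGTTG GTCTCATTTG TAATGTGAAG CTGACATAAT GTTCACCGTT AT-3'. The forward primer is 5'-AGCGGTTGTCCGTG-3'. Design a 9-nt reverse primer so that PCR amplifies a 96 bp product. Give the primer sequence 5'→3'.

The forward primer binds at positions 11–24, so a 96 bp product ends at position 11 + 96 − 1 = 106.
The reverse primer anneals to the top strand over positions 98–106, i.e. to TTGTAATGT.
Its sequence written 5'→3' is the reverse complement: ACATTACAA.

5'-ACATTACAA-3'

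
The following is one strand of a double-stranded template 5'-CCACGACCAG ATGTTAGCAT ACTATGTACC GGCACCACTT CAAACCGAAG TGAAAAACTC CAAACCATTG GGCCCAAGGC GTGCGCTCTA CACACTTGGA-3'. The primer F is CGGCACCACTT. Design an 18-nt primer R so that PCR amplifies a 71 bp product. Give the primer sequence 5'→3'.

The forward primer binds at positions 30–40, so a 71 bp product ends at position 30 + 71 − 1 = 100.
The reverse primer anneals to the top strand over positions 83–100, i.e. to GCGCTCTACACACTTGGA.
Its sequence written 5'→3' is the reverse complement: TCCAAGTGTGTAGAGCGC.

5'-TCCAAGTGTGTAGAGCGC-3'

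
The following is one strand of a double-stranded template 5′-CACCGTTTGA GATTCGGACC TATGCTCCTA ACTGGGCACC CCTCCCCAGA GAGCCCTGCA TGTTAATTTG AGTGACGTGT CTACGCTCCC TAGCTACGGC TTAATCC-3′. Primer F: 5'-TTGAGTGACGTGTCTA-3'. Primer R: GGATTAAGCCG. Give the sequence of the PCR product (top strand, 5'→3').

5'-TTGAGTGACGTGTCTACGCTCCCTAGCTACGGCTTAATCC-3'

The forward primer matches the template at positions 68–83.
Taking the reverse complement of GGATTAAGCCG gives CGGCTTAATCC, found at positions 97–107 on the template; the primer anneals here to the top strand with its 3' end pointing upstream.
The product is the template from position 68 through 107 (40 bp).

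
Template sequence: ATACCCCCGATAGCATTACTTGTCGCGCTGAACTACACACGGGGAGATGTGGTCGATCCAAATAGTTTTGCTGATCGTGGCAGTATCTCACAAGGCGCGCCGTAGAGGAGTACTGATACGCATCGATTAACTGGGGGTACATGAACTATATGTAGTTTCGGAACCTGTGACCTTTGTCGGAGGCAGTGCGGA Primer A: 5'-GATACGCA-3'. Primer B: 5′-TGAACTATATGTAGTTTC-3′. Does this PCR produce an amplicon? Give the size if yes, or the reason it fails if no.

Primer A (GATACGCA) matches the top strand at positions 115–122 (3' end points downstream).
Primer B (TGAACTATATGTAGTTTC) also matches the top strand directly, at positions 142–159 — its reverse complement GAAACTACATATAGTTCA is not present.
Both primers anneal to the bottom strand with 3' ends pointing the same way, so neither can prime synthesis back toward the other.

No product — both primers anneal to the same strand and extend in the same direction.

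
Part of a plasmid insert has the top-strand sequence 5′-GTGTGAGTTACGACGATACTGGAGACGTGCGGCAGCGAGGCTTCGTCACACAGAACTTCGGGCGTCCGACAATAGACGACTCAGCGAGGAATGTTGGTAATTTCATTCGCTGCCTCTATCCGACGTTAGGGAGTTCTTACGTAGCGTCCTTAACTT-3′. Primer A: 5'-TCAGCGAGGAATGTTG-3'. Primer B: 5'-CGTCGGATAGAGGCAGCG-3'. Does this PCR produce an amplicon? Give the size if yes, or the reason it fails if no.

Yes — a 45 bp product.

Primer A (TCAGCGAGGAATGTTG) matches the top strand at positions 81–96; it acts as a forward primer.
Primer B's reverse complement is CGCTGCCTCTATCCGACG, matching the top strand at positions 108–125; it acts as a reverse primer.
The 3' ends face each other across positions 81–125, giving a 45 bp product.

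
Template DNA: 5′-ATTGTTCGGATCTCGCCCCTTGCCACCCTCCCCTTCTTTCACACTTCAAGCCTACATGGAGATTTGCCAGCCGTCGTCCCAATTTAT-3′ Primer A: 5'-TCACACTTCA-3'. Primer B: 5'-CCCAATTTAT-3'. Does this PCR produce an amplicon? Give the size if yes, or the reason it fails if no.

No product — both primers anneal to the same strand and extend in the same direction.

Primer A (TCACACTTCA) matches the top strand at positions 39–48 (3' end points downstream).
Primer B (CCCAATTTAT) also matches the top strand directly, at positions 78–87 — its reverse complement ATAAATTGGG is not present.
Both primers anneal to the bottom strand with 3' ends pointing the same way, so neither can prime synthesis back toward the other.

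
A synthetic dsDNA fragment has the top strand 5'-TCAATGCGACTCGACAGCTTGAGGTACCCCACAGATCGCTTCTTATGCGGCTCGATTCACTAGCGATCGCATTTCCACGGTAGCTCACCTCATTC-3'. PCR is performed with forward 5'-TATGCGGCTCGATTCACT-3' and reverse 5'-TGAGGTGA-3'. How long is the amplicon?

49 bp

The forward primer matches the template at positions 44–61.
Reverse complement of the reverse primer: TCACCTCA. This occurs on the top strand at positions 85–92.
The product runs from position 44 to position 92, so its length is 92 − 44 + 1 = 49 bp.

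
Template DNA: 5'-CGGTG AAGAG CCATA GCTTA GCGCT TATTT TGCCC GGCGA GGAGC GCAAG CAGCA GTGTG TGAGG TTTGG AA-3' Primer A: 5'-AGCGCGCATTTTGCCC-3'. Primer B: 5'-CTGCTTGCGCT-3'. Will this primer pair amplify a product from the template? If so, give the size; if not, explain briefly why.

No product — primer A has no binding site in the template.

Primer A (AGCGCGCATTTTGCCC) does not match the top strand, and its reverse complement GGGCAAAATGCGCGCT does not match either.
With no annealing site for primer A, no amplification occurs.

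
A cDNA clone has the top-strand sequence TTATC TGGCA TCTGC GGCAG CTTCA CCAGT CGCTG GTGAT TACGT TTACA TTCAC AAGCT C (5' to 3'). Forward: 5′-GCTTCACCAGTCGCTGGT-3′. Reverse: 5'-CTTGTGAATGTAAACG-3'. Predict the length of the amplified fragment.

The forward primer matches the template at positions 20–37.
The reverse primer's reverse complement is CGTTTACATTCACAAG, which matches the template at positions 43–58.
Product length = (reverse-primer end) − (forward-primer start) + 1 = 58 − 20 + 1 = 39 bp.

39 bp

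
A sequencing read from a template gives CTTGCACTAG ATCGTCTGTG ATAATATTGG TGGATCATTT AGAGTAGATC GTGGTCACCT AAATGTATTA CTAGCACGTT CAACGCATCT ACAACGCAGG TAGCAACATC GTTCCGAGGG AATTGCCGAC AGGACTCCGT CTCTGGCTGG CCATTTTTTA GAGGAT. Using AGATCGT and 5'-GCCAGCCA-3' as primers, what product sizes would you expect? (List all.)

143 bp, 106 bp

The forward primer AGATCGT matches the top strand at positions 9–15, 46–52.
The reverse primer's reverse complement is TGGCTGGC, matching at positions 144–151.
Each forward site pairs with the reverse site to give a product ending at position 151: sizes 143, 106 bp.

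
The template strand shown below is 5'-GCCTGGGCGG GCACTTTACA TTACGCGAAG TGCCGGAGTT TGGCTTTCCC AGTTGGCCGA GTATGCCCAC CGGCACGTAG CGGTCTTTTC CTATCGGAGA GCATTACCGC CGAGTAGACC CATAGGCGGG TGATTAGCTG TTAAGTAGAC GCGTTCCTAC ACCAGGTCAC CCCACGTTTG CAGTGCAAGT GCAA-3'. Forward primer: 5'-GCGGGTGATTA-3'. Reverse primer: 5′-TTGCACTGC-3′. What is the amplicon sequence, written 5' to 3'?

Scanning the template, GCGGGTGATTA occurs at positions 126–136; this primer anneals to the bottom strand there with its 3' end pointing downstream.
Reverse complement of the reverse primer: GCAGTGCAA. This occurs on the top strand at positions 180–188.
The product is the template from position 126 through 188 (63 bp).

5'-GCGGGTGATTAGCTGTTAAGTAGACGCGTTCCTACACCAGGTCACCCCACGTTTGCAGTGCAA-3'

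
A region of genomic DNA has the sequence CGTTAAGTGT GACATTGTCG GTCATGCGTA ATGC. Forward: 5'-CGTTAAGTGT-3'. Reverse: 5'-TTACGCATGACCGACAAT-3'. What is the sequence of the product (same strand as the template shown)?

5'-CGTTAAGTGTGACATTGTCGGTCATGCGTAA-3'

Scanning the template, CGTTAAGTGT occurs at positions 1–10; this primer anneals to the bottom strand there with its 3' end pointing downstream.
The reverse primer's reverse complement is ATTGTCGGTCATGCGTAA, which matches the template at positions 14–31.
The product is the template from position 1 through 31 (31 bp).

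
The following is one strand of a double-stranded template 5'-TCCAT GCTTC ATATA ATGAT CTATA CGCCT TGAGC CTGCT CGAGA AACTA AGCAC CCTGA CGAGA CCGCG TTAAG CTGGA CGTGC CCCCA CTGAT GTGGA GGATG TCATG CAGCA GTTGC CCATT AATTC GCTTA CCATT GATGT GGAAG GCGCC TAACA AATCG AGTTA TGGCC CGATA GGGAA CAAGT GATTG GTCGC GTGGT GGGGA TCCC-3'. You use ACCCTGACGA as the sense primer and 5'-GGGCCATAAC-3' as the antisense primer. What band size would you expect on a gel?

123 bp

Scanning the template, ACCCTGACGA occurs at positions 54–63; this primer anneals to the bottom strand there with its 3' end pointing downstream.
Reverse complement of the reverse primer: GTTATGGCCC. This occurs on the top strand at positions 167–176.
Amplicon spans positions 54–176: 123 bp.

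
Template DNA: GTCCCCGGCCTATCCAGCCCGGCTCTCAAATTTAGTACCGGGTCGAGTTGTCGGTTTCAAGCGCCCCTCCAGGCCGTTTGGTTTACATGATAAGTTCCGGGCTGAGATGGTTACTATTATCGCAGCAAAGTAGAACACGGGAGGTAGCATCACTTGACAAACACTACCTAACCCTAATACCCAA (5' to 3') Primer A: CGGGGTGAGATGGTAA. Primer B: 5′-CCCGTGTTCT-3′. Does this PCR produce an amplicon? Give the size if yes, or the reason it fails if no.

No product — primer A has no binding site in the template.

Primer A (CGGGGTGAGATGGTAA) does not match the top strand, and its reverse complement TTACCATCTCACCCCG does not match either.
With no annealing site for primer A, no amplification occurs.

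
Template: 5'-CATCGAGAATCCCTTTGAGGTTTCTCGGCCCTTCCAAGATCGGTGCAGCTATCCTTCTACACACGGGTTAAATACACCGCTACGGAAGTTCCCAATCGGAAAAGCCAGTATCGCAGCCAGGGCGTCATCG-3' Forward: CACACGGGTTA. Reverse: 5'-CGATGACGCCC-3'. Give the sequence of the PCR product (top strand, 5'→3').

5'-CACACGGGTTAAATACACCGCTACGGAAGTTCCCAATCGGAAAAGCCAGTATCGCAGCCAGGGCGTCATCG-3'

Scanning the template, CACACGGGTTA occurs at positions 60–70; this primer anneals to the bottom strand there with its 3' end pointing downstream.
The reverse primer's reverse complement is GGGCGTCATCG, which matches the template at positions 120–130.
The product is the template from position 60 through 130 (71 bp).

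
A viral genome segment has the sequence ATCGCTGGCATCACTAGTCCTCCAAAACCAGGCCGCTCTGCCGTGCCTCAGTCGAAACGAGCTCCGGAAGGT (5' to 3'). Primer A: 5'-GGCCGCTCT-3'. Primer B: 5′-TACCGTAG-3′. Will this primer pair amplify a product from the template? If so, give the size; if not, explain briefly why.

Primer B (TACCGTAG) does not match the top strand, and its reverse complement CTACGGTA does not match either.
With no annealing site for primer B, no amplification occurs.

No product — primer B has no binding site in the template.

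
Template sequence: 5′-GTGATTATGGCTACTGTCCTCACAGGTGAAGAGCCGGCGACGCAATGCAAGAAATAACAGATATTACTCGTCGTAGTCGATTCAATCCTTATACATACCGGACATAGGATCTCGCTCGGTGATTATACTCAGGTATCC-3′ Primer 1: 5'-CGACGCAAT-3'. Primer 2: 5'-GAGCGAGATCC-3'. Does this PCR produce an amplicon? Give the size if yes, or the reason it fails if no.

Primer 1 (CGACGCAAT) matches the top strand at positions 38–46; it acts as a forward primer.
Primer 2's reverse complement is GGATCTCGCTC, matching the top strand at positions 107–117; it acts as a reverse primer.
The 3' ends face each other across positions 38–117, giving an 80 bp product.

Yes — an 80 bp product.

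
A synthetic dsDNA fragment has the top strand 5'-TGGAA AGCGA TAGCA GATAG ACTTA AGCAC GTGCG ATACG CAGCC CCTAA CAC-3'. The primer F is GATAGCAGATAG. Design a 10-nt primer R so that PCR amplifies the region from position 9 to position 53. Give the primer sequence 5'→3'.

5'-GTGTTAGGGG-3'

The product's 3' end on the top strand is position 53.
The reverse primer anneals to the top strand over positions 44–53, i.e. to CCCCTAACAC.
Its sequence written 5'→3' is the reverse complement: GTGTTAGGGG.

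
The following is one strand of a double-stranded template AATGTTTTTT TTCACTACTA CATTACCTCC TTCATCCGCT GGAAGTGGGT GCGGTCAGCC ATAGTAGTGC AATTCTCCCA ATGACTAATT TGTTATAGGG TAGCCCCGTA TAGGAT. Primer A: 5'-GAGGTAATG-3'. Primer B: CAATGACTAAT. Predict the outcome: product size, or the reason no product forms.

No product — the primers' 3' ends point away from each other.

Primer A (GAGGTAATG) has reverse complement CATTACCTC, which matches the top strand at positions 21–29; primer A anneals to the top strand there with its 3' end pointing upstream toward position 21.
Primer B (CAATGACTAAT) matches the top strand directly at positions 79–89; it anneals to the bottom strand with its 3' end pointing downstream toward position 89.
The 3' ends diverge (primer A extends toward position 1, primer B toward position 116), so the primers never converge on a shared product.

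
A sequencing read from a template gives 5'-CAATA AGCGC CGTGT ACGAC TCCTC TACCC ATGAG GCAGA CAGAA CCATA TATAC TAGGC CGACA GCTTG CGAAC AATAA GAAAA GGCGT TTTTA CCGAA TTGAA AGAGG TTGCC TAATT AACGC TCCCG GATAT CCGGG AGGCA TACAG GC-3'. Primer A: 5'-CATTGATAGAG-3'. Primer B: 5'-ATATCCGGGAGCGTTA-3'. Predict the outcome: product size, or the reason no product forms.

Primer A (CATTGATAGAG) does not match the top strand, and its reverse complement CTCTATCAATG does not match either.
With no annealing site for primer A, no amplification occurs.

No product — primer A has no binding site in the template.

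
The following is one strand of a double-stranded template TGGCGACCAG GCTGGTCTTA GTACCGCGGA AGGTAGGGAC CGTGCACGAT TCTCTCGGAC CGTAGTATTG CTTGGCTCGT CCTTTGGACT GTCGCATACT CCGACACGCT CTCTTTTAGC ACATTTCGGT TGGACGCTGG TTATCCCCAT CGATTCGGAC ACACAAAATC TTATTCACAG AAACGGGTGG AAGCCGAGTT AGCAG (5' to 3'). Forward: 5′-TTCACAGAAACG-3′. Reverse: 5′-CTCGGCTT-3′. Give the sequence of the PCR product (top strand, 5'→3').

Forward primer TTCACAGAAACG is found on the top strand at positions 174–185.
Reverse complement of the reverse primer: AAGCCGAG. This occurs on the top strand at positions 191–198.
The product is the template from position 174 through 198 (25 bp).

5'-TTCACAGAAACGGGTGGAAGCCGAG-3'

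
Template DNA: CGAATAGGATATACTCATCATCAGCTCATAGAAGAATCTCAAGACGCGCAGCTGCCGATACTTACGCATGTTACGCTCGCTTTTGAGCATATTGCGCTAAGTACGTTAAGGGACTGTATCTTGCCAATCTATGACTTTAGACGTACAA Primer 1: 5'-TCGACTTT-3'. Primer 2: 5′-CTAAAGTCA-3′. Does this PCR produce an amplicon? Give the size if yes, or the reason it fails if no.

Primer 1 (TCGACTTT) does not match the top strand, and its reverse complement AAAGTCGA does not match either.
With no annealing site for primer 1, no amplification occurs.

No product — primer 1 has no binding site in the template.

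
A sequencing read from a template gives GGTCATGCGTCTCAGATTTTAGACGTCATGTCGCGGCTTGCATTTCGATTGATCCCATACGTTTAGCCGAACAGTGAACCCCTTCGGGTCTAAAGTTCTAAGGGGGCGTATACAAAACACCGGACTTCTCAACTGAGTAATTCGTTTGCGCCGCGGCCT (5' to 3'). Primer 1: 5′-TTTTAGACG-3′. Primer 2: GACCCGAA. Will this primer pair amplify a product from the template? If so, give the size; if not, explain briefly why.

Primer 1 (TTTTAGACG) matches the top strand at positions 17–25; it acts as a forward primer.
Primer 2's reverse complement is TTCGGGTC, matching the top strand at positions 83–90; it acts as a reverse primer.
The 3' ends face each other across positions 17–90, giving a 74 bp product.

Yes — a 74 bp product.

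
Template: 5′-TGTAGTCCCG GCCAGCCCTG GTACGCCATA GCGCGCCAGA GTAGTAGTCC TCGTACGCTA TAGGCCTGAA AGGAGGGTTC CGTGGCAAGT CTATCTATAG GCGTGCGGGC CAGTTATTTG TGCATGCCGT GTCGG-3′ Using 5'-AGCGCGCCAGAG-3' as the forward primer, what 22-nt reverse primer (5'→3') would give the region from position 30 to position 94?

5'-ATAGACTTGCCACGGAACCCTC-3'

The product's 3' end on the top strand is position 94.
The reverse primer anneals to the top strand over positions 73–94, i.e. to GAGGGTTCCGTGGCAAGTCTAT.
Its sequence written 5'→3' is the reverse complement: ATAGACTTGCCACGGAACCCTC.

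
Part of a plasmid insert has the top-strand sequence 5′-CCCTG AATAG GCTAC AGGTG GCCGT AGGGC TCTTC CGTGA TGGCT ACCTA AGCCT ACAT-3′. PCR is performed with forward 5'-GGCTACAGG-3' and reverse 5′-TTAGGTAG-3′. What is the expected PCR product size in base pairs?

42 bp

Forward primer GGCTACAGG is found on the top strand at positions 10–18.
The reverse primer's reverse complement is CTACCTAA, which matches the template at positions 44–51.
The product runs from position 10 to position 51, so its length is 51 − 10 + 1 = 42 bp.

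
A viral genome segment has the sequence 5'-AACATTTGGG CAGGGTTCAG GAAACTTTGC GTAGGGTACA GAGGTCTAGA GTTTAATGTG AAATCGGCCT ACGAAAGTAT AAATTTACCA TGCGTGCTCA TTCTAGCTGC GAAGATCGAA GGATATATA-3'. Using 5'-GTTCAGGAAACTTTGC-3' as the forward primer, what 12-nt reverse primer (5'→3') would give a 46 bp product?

The forward primer binds at positions 15–30, so a 46 bp product ends at position 15 + 46 − 1 = 60.
The reverse primer anneals to the top strand over positions 49–60, i.e. to GAGTTTAATGTG.
Its sequence written 5'→3' is the reverse complement: CACATTAAACTC.

5'-CACATTAAACTC-3'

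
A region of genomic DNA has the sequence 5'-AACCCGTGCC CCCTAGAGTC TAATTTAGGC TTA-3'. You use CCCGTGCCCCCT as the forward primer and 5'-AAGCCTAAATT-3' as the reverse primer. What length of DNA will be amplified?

30 bp

Scanning the template, CCCGTGCCCCCT occurs at positions 3–14; this primer anneals to the bottom strand there with its 3' end pointing downstream.
The reverse primer's reverse complement is AATTTAGGCTT, which matches the template at positions 22–32.
The product runs from position 3 to position 32, so its length is 32 − 3 + 1 = 30 bp.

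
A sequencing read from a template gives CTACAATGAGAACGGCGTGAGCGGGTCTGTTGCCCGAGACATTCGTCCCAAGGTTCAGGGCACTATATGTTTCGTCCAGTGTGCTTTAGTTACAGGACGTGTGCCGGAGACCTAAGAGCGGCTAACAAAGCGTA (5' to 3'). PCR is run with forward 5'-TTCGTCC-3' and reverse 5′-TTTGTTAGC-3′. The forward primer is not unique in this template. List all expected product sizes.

88 bp, 59 bp

The forward primer TTCGTCC matches the top strand at positions 42–48, 71–77.
The reverse primer's reverse complement is GCTAACAAA, matching at positions 121–129.
Each forward site pairs with the reverse site to give a product ending at position 129: sizes 88, 59 bp.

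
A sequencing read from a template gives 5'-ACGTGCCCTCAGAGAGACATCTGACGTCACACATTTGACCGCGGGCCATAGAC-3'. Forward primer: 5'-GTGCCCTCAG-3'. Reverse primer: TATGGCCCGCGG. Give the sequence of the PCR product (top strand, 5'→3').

Scanning the template, GTGCCCTCAG occurs at positions 3–12; this primer anneals to the bottom strand there with its 3' end pointing downstream.
Taking the reverse complement of TATGGCCCGCGG gives CCGCGGGCCATA, found at positions 39–50 on the template; the primer anneals here to the top strand with its 3' end pointing upstream.
The product is the template from position 3 through 50 (48 bp).

5'-GTGCCCTCAGAGAGACATCTGACGTCACACATTTGACCGCGGGCCATA-3'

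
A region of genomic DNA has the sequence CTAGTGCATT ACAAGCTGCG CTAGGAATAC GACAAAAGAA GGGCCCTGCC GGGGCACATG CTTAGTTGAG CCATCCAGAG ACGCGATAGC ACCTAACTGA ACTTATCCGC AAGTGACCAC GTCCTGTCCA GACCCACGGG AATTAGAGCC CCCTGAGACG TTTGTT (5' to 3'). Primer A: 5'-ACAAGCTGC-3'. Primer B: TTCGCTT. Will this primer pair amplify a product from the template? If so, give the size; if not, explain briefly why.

No product — primer B has no binding site in the template.

Primer B (TTCGCTT) does not match the top strand, and its reverse complement AAGCGAA does not match either.
With no annealing site for primer B, no amplification occurs.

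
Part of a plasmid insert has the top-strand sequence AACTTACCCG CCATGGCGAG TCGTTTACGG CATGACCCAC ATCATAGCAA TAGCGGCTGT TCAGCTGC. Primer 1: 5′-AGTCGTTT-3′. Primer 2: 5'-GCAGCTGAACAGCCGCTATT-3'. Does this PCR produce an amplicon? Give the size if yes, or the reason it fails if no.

Primer 1 (AGTCGTTT) matches the top strand at positions 19–26; it acts as a forward primer.
Primer 2's reverse complement is AATAGCGGCTGTTCAGCTGC, matching the top strand at positions 49–68; it acts as a reverse primer.
The 3' ends face each other across positions 19–68, giving a 50 bp product.

Yes — a 50 bp product.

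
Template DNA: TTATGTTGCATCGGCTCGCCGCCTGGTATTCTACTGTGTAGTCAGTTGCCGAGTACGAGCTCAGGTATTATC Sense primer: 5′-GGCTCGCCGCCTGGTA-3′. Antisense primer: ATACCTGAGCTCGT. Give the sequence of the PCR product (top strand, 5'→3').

Forward primer GGCTCGCCGCCTGGTA is found on the top strand at positions 13–28.
Taking the reverse complement of ATACCTGAGCTCGT gives ACGAGCTCAGGTAT, found at positions 55–68 on the template; the primer anneals here to the top strand with its 3' end pointing upstream.
The product is the template from position 13 through 68 (56 bp).

5'-GGCTCGCCGCCTGGTATTCTACTGTGTAGTCAGTTGCCGAGTACGAGCTCAGGTAT-3'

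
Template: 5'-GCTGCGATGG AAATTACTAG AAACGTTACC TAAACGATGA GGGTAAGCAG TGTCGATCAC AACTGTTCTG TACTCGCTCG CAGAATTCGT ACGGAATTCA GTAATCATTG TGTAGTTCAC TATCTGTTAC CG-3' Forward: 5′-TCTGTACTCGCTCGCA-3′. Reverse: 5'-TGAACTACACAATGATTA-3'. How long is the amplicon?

Scanning the template, TCTGTACTCGCTCGCA occurs at positions 67–82; this primer anneals to the bottom strand there with its 3' end pointing downstream.
Taking the reverse complement of TGAACTACACAATGATTA gives TAATCATTGTGTAGTTCA, found at positions 102–119 on the template; the primer anneals here to the top strand with its 3' end pointing upstream.
Amplicon spans positions 67–119: 53 bp.

53 bp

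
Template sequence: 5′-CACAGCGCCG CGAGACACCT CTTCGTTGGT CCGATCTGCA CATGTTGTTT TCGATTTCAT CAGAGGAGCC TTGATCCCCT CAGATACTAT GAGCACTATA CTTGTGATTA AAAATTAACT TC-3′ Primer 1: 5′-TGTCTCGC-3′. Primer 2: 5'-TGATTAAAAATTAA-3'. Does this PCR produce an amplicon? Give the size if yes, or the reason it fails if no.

Primer 1 (TGTCTCGC) has reverse complement GCGAGACA, which matches the top strand at positions 10–17; primer 1 anneals to the top strand there with its 3' end pointing upstream toward position 10.
Primer 2 (TGATTAAAAATTAA) matches the top strand directly at positions 105–118; it anneals to the bottom strand with its 3' end pointing downstream toward position 118.
The 3' ends diverge (primer 1 extends toward position 1, primer 2 toward position 122), so the primers never converge on a shared product.

No product — the primers' 3' ends point away from each other.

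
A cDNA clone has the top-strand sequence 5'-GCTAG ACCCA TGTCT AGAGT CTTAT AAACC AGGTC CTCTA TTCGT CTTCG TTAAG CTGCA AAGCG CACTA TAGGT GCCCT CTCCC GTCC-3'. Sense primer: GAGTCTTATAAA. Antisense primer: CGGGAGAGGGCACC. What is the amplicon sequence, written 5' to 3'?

5'-GAGTCTTATAAACCAGGTCCTCTATTCGTCTTCGTTAAGCTGCAAAGCGCACTATAGGTGCCCTCTCCCG-3'

Forward primer GAGTCTTATAAA is found on the top strand at positions 17–28.
Reverse complement of the reverse primer: GGTGCCCTCTCCCG. This occurs on the top strand at positions 73–86.
The product is the template from position 17 through 86 (70 bp).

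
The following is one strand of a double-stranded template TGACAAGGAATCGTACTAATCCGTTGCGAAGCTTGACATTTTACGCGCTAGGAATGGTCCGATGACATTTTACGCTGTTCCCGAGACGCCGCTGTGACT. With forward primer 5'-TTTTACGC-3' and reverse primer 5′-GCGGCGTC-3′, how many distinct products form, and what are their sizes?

The forward primer TTTTACGC matches the top strand at positions 39–46, 68–75.
The reverse primer's reverse complement is GACGCCGC, matching at positions 85–92.
Each forward site pairs with the reverse site to give a product ending at position 92: sizes 54, 25 bp.

Two products: 54 bp, 25 bp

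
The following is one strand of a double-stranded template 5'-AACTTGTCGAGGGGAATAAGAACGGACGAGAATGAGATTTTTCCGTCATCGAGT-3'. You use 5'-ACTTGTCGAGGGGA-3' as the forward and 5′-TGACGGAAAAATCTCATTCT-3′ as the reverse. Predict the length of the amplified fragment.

47 bp

The forward primer matches the template at positions 2–15.
Taking the reverse complement of TGACGGAAAAATCTCATTCT gives AGAATGAGATTTTTCCGTCA, found at positions 29–48 on the template; the primer anneals here to the top strand with its 3' end pointing upstream.
The product runs from position 2 to position 48, so its length is 48 − 2 + 1 = 47 bp.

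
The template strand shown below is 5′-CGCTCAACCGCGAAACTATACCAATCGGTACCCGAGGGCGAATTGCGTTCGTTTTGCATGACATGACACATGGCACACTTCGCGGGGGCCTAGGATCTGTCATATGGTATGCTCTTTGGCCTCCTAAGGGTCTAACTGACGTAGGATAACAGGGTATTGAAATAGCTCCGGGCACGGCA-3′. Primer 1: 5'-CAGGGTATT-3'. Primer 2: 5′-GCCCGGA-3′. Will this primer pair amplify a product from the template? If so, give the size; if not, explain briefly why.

Primer 1 (CAGGGTATT) matches the top strand at positions 150–158; it acts as a forward primer.
Primer 2's reverse complement is TCCGGGC, matching the top strand at positions 167–173; it acts as a reverse primer.
The 3' ends face each other across positions 150–173, giving a 24 bp product.

Yes — a 24 bp product.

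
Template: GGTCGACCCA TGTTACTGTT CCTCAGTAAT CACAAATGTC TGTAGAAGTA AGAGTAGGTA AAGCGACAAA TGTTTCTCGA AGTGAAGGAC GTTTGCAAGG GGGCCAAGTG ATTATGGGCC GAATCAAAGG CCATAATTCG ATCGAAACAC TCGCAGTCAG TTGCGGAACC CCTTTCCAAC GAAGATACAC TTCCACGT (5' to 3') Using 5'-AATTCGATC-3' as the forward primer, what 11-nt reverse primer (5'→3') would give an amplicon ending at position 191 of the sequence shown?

The forward primer binds at positions 135–143; the product's 3' end on the top strand is position 191.
The reverse primer anneals to the top strand over positions 181–191, i.e. to GAAGATACACT.
Its sequence written 5'→3' is the reverse complement: AGTGTATCTTC.

5'-AGTGTATCTTC-3'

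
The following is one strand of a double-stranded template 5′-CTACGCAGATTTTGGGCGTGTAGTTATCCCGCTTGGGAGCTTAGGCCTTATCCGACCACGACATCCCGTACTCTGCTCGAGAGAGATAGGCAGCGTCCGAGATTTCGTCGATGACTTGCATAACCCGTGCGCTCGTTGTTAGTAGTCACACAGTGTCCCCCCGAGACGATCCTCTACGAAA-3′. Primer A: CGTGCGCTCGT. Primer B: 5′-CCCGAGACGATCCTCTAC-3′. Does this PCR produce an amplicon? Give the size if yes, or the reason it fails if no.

Primer A (CGTGCGCTCGT) matches the top strand at positions 126–136 (3' end points downstream).
Primer B (CCCGAGACGATCCTCTAC) also matches the top strand directly, at positions 160–177 — its reverse complement GTAGAGGATCGTCTCGGG is not present.
Both primers anneal to the bottom strand with 3' ends pointing the same way, so neither can prime synthesis back toward the other.

No product — both primers anneal to the same strand and extend in the same direction.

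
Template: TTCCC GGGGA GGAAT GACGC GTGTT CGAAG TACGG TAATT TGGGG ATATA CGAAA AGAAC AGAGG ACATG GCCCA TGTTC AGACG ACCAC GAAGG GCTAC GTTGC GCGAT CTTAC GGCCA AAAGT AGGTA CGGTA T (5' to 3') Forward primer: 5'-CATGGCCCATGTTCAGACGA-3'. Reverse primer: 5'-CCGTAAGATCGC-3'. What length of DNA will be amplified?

Scanning the template, CATGGCCCATGTTCAGACGA occurs at positions 67–86; this primer anneals to the bottom strand there with its 3' end pointing downstream.
The reverse primer's reverse complement is GCGATCTTACGG, which matches the template at positions 106–117.
Product length = (reverse-primer end) − (forward-primer start) + 1 = 117 − 67 + 1 = 51 bp.

51 bp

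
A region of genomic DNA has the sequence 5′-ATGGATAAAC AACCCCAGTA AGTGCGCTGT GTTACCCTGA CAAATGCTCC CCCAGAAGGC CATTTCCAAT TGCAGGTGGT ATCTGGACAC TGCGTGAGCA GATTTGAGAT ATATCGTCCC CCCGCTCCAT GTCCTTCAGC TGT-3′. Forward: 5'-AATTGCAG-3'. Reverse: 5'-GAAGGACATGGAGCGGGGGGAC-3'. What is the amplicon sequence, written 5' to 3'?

5'-AATTGCAGGTGGTATCTGGACACTGCGTGAGCAGATTTGAGATATATCGTCCCCCCGCTCCATGTCCTTC-3'

Forward primer AATTGCAG is found on the top strand at positions 68–75.
The reverse primer's reverse complement is GTCCCCCCGCTCCATGTCCTTC, which matches the template at positions 116–137.
The product is the template from position 68 through 137 (70 bp).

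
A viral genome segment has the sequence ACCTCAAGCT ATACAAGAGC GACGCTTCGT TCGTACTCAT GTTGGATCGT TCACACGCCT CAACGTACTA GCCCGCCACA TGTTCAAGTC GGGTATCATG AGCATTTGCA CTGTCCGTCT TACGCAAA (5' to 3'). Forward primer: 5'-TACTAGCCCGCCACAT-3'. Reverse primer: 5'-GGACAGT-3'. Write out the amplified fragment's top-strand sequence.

5'-TACTAGCCCGCCACATGTTCAAGTCGGGTATCATGAGCATTTGCACTGTCC-3'

Forward primer TACTAGCCCGCCACAT is found on the top strand at positions 66–81.
Reverse complement of the reverse primer: ACTGTCC. This occurs on the top strand at positions 110–116.
The product is the template from position 66 through 116 (51 bp).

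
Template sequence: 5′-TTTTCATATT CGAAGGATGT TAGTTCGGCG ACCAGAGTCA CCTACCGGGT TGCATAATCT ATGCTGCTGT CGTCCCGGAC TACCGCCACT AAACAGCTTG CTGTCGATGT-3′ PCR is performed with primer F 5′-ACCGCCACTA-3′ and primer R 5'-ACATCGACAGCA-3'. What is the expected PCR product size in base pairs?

29 bp

Forward primer ACCGCCACTA is found on the top strand at positions 82–91.
The reverse primer's reverse complement is TGCTGTCGATGT, which matches the template at positions 99–110.
Amplicon spans positions 82–110: 29 bp.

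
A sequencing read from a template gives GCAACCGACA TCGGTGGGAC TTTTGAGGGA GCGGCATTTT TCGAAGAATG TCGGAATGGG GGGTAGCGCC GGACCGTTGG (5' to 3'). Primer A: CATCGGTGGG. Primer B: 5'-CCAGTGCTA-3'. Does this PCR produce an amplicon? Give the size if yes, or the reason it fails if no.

Primer B (CCAGTGCTA) does not match the top strand, and its reverse complement TAGCACTGG does not match either.
With no annealing site for primer B, no amplification occurs.

No product — primer B has no binding site in the template.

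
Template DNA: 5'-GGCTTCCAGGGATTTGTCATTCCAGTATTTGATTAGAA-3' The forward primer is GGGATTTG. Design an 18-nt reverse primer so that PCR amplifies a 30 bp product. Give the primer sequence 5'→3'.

The forward primer binds at positions 9–16, so a 30 bp product ends at position 9 + 30 − 1 = 38.
The reverse primer anneals to the top strand over positions 21–38, i.e. to TCCAGTATTTGATTAGAA.
Its sequence written 5'→3' is the reverse complement: TTCTAATCAAATACTGGA.

5'-TTCTAATCAAATACTGGA-3'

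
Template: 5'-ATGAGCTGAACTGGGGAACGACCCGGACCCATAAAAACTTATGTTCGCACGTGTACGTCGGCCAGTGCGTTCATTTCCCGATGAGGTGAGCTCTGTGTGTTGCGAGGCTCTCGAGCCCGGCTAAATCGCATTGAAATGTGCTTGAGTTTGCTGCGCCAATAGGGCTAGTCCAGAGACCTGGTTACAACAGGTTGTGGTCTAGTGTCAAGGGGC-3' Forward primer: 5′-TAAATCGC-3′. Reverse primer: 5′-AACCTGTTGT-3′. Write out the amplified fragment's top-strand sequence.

Forward primer TAAATCGC is found on the top strand at positions 122–129.
Reverse complement of the reverse primer: ACAACAGGTT. This occurs on the top strand at positions 184–193.
The product is the template from position 122 through 193 (72 bp).

5'-TAAATCGCATTGAAATGTGCTTGAGTTTGCTGCGCCAATAGGGCTAGTCCAGAGACCTGGTTACAACAGGTT-3'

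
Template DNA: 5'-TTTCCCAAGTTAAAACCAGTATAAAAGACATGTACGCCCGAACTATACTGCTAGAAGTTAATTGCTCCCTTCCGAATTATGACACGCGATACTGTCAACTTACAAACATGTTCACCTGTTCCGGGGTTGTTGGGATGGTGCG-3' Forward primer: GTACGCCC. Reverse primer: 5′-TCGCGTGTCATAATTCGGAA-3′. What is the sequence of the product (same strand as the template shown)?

The forward primer matches the template at positions 32–39.
The reverse primer's reverse complement is TTCCGAATTATGACACGCGA, which matches the template at positions 70–89.
The product is the template from position 32 through 89 (58 bp).

5'-GTACGCCCGAACTATACTGCTAGAAGTTAATTGCTCCCTTCCGAATTATGACACGCGA-3'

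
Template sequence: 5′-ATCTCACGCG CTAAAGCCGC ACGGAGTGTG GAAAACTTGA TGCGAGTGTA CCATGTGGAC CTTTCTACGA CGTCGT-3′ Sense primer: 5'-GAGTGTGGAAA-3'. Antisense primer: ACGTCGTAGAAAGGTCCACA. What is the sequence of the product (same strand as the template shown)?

Scanning the template, GAGTGTGGAAA occurs at positions 24–34; this primer anneals to the bottom strand there with its 3' end pointing downstream.
Reverse complement of the reverse primer: TGTGGACCTTTCTACGACGT. This occurs on the top strand at positions 54–73.
The product is the template from position 24 through 73 (50 bp).

5'-GAGTGTGGAAAACTTGATGCGAGTGTACCATGTGGACCTTTCTACGACGT-3'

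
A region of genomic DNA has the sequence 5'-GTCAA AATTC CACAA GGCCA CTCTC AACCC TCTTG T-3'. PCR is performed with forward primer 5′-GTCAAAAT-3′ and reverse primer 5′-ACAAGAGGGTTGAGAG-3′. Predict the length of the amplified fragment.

The forward primer matches the template at positions 1–8.
Taking the reverse complement of ACAAGAGGGTTGAGAG gives CTCTCAACCCTCTTGT, found at positions 21–36 on the template; the primer anneals here to the top strand with its 3' end pointing upstream.
Amplicon spans positions 1–36: 36 bp.

36 bp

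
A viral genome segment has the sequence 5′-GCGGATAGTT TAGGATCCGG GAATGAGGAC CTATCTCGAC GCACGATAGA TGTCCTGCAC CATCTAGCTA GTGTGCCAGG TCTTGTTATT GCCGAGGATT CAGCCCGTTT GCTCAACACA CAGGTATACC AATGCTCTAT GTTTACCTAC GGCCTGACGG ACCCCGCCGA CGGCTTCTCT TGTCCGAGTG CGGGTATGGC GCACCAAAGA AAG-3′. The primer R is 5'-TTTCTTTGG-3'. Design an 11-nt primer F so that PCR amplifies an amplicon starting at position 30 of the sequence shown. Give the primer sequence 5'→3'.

The reverse primer's reverse complement CCAAAGAAA matches the template at positions 204–212; the product starts at position 30.
The forward primer is identical to the top strand over positions 30–40: CCTATCTCGAC.

5'-CCTATCTCGAC-3'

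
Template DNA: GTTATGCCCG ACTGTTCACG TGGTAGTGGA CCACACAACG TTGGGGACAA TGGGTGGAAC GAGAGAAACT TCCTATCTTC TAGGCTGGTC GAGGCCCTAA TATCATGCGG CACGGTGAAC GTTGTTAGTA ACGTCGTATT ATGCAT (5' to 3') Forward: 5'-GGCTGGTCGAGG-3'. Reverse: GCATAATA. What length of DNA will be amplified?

62 bp

Scanning the template, GGCTGGTCGAGG occurs at positions 83–94; this primer anneals to the bottom strand there with its 3' end pointing downstream.
Reverse complement of the reverse primer: TATTATGC. This occurs on the top strand at positions 137–144.
The product runs from position 83 to position 144, so its length is 144 − 83 + 1 = 62 bp.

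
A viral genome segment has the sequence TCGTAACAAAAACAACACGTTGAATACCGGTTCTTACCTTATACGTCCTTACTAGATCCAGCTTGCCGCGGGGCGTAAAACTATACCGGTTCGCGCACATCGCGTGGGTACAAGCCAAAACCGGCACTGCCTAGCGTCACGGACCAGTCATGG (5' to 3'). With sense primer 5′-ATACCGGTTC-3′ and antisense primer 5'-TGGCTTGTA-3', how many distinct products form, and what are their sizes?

The forward primer ATACCGGTTC matches the top strand at positions 24–33, 83–92.
The reverse primer's reverse complement is TACAAGCCA, matching at positions 109–117.
Each forward site pairs with the reverse site to give a product ending at position 117: sizes 94, 35 bp.

Two products: 94 bp, 35 bp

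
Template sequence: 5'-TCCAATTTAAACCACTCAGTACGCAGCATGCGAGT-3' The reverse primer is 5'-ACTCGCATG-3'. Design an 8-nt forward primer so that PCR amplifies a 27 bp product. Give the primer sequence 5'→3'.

The reverse primer's reverse complement CATGCGAGT matches the template at positions 27–35, so the product ends at position 35.
A 27 bp product then starts at position 35 − 27 + 1 = 9.
The forward primer is identical to the top strand there: AAACCACT.

5'-AAACCACT-3'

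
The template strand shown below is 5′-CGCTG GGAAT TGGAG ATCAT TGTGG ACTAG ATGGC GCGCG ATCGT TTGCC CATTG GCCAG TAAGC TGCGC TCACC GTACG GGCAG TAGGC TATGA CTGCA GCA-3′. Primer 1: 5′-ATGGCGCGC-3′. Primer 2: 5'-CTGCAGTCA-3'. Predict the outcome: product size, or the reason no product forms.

Primer 1 (ATGGCGCGC) matches the top strand at positions 31–39; it acts as a forward primer.
Primer 2's reverse complement is TGACTGCAG, matching the top strand at positions 93–101; it acts as a reverse primer.
The 3' ends face each other across positions 31–101, giving a 71 bp product.

Yes — a 71 bp product.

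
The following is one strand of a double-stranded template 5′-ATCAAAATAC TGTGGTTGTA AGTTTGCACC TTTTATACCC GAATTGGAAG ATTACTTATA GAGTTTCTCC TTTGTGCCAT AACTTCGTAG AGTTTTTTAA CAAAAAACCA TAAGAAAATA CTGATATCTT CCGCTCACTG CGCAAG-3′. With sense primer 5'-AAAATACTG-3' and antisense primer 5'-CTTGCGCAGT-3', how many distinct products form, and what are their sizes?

The forward primer AAAATACTG matches the top strand at positions 4–12, 115–123.
The reverse primer's reverse complement is ACTGCGCAAG, matching at positions 137–146.
Each forward site pairs with the reverse site to give a product ending at position 146: sizes 143, 32 bp.

Two products: 143 bp, 32 bp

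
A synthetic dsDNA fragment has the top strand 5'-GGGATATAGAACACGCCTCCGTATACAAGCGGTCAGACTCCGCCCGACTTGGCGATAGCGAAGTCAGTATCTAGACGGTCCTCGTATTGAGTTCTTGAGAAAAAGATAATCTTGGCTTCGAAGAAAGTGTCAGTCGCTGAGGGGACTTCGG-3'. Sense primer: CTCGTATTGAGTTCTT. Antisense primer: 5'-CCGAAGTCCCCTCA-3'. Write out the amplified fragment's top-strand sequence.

5'-CTCGTATTGAGTTCTTGAGAAAAAGATAATCTTGGCTTCGAAGAAAGTGTCAGTCGCTGAGGGGACTTCGG-3'

Scanning the template, CTCGTATTGAGTTCTT occurs at positions 81–96; this primer anneals to the bottom strand there with its 3' end pointing downstream.
The reverse primer's reverse complement is TGAGGGGACTTCGG, which matches the template at positions 138–151.
The product is the template from position 81 through 151 (71 bp).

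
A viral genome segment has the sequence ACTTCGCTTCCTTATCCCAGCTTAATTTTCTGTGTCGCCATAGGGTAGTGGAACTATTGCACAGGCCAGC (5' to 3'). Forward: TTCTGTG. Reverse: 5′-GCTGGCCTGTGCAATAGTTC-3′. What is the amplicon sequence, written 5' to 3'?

Forward primer TTCTGTG is found on the top strand at positions 28–34.
Reverse complement of the reverse primer: GAACTATTGCACAGGCCAGC. This occurs on the top strand at positions 51–70.
The product is the template from position 28 through 70 (43 bp).

5'-TTCTGTGTCGCCATAGGGTAGTGGAACTATTGCACAGGCCAGC-3'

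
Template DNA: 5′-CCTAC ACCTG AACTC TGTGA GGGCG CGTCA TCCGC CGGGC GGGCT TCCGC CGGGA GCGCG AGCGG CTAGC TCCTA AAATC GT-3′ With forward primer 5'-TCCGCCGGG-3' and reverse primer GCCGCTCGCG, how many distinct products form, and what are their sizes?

Two products: 36 bp, 21 bp

The forward primer TCCGCCGGG matches the top strand at positions 31–39, 46–54.
The reverse primer's reverse complement is CGCGAGCGGC, matching at positions 57–66.
Each forward site pairs with the reverse site to give a product ending at position 66: sizes 36, 21 bp.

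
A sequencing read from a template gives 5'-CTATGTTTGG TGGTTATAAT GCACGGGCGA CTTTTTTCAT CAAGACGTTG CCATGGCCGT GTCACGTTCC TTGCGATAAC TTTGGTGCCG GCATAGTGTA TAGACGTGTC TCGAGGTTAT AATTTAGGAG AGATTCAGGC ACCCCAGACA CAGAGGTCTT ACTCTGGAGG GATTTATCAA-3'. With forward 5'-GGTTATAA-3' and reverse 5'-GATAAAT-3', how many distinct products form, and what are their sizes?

Two products: 167 bp, 64 bp

The forward primer GGTTATAA matches the top strand at positions 12–19, 115–122.
The reverse primer's reverse complement is ATTTATC, matching at positions 172–178.
Each forward site pairs with the reverse site to give a product ending at position 178: sizes 167, 64 bp.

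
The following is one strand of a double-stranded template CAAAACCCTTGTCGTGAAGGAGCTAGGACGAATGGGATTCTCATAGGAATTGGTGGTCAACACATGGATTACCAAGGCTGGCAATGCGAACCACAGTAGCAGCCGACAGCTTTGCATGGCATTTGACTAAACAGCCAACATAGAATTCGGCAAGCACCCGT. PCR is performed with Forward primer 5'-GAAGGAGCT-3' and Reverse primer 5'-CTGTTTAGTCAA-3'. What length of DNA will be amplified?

119 bp

Forward primer GAAGGAGCT is found on the top strand at positions 16–24.
Taking the reverse complement of CTGTTTAGTCAA gives TTGACTAAACAG, found at positions 123–134 on the template; the primer anneals here to the top strand with its 3' end pointing upstream.
Amplicon spans positions 16–134: 119 bp.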